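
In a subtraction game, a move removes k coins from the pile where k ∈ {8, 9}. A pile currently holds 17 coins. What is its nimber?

Grundy values for subtraction set {8, 9}:
k:     0  1  2  3  4  5  6  7  8  9 10 11 12 13 14 15 16 17
g(k):  0  0  0  0  0  0  0  0  1  1  1  1  1  1  1  1  2  0
So g(17) = 0.

0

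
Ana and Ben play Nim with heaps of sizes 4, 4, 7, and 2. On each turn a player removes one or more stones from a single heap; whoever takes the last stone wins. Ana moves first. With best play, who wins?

Ana wins

Compute the nim-sum pairwise:
4 ^ 4 = 0
0 ^ 7 = 7
7 ^ 2 = 5
The nim-sum is 5 ≠ 0, so this is an N-position: the player to move can win; Ana has a winning move.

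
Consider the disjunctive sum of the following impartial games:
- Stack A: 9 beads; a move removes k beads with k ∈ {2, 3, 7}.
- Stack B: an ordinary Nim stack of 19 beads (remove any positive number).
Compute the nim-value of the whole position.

Grundy values for stack A (subtraction set {2, 3, 7}):
g(0) = mex{} = 0
g(1) = mex{} = 0
g(2) = mex{0} = 1
g(3) = mex{0} = 1
g(4) = mex{0,1} = 2
g(5) = mex{1} = 0
g(6) = mex{1,2} = 0
g(7) = mex{0,2} = 1
g(8) = mex{0} = 1
g(9) = mex{0,1} = 2
So g(9) = 2.
Stack B is a plain Nim stack of size 19, so its Grundy value is 19.
The value of a disjunctive sum is the nim-sum of the parts.
Combined value = 2 XOR 19 = 17.

17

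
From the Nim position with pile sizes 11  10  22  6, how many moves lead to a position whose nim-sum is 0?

Compute the nim-sum pairwise:
11 ^ 10 = 1
1 ^ 22 = 23
23 ^ 6 = 17
The overall nim-sum is X = 17. A pile of size p has a winning move iff p XOR X < p (reduce it to p XOR X).
  11: 11 XOR 17 = 26 ≥ 11 — no move.
  10: 10 XOR 17 = 27 ≥ 10 — no move.
  22: 22 XOR 17 = 7 < 22 — winning move (to 7).
  6: 6 XOR 17 = 23 ≥ 6 — no move.
That gives 1 winning move.

1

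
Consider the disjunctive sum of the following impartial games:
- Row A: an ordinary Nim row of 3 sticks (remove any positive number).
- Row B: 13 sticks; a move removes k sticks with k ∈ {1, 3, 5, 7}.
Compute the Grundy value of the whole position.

Row A is a plain Nim row of size 3, so its Grundy value is 3.
For row B, compute g(0), g(1), … with moves {1, 3, 5, 7}:
g(0) = mex{} = 0
g(1) = mex{0} = 1
g(2) = mex{1} = 0
g(3) = mex{0} = 1
g(4) = mex{1} = 0
g(5) = mex{0} = 1
g(6) = mex{1} = 0
g(7) = mex{0} = 1
g(8) = mex{1} = 0
g(9) = mex{0} = 1
g(10) = mex{1} = 0
g(11) = mex{0} = 1
g(12) = mex{1} = 0
g(13) = mex{0} = 1
So g(13) = 1.
By the Sprague-Grundy theorem, the Grundy value of a sum of independent games is the XOR of the component values.
Combined value = 3 ⊕ 1 = 2.

2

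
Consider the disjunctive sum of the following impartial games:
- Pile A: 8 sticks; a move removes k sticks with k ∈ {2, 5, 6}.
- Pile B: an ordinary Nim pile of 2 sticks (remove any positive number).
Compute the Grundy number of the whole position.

For pile A, compute g(0), g(1), … with moves {2, 5, 6}:
g(0) = mex{} = 0
g(1) = mex{} = 0
g(2) = mex{0} = 1
g(3) = mex{0} = 1
g(4) = mex{1} = 0
g(5) = mex{0,1} = 2
g(6) = mex{0} = 1
g(7) = mex{0,1,2} = 3
g(8) = mex{1} = 0
So g(8) = 0.
Pile B is a plain Nim pile of size 2, so its Grundy value is 2.
The value of a disjunctive sum is the nim-sum of the parts.
Combined value = 0 XOR 2 = 2.

2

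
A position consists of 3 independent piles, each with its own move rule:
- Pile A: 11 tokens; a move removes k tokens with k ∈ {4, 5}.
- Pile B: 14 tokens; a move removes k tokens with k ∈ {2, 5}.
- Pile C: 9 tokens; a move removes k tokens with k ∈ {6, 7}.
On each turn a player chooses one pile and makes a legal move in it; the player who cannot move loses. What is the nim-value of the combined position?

Grundy values for pile A (subtraction set {4, 5}):
k:     0  1  2  3  4  5  6  7  8  9 10 11
g(k):  0  0  0  0  1  1  1  1  2  0  0  0
So g(11) = 0.
Build the Grundy sequence for pile B with g(k) = mex{g(k−s) : s ∈ {2, 5}, s ≤ k}:
g(0) = mex{} = 0
g(1) = mex{} = 0
g(2) = mex{0} = 1
g(3) = mex{0} = 1
g(4) = mex{1} = 0
g(5) = mex{0,1} = 2
g(6) = mex{0} = 1
g(7) = mex{1,2} = 0
g(8) = mex{1} = 0
g(9) = mex{0} = 1
g(10) = mex{0,2} = 1
g(11) = mex{1} = 0
g(12) = mex{0,1} = 2
g(13) = mex{0} = 1
g(14) = mex{1,2} = 0
So g(14) = 0.
For pile C, compute g(0), g(1), … with moves {6, 7}:
k:     0  1  2  3  4  5  6  7  8  9
g(k):  0  0  0  0  0  0  1  1  1  1
So g(9) = 1.
The value of a disjunctive sum is the nim-sum of the parts.
Combined value = 0 XOR 0 XOR 1 = 1.

1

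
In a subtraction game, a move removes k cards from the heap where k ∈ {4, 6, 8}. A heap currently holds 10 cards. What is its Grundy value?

Build the Grundy sequence with g(k) = mex{g(k−s) : s ∈ {4, 6, 8}, s ≤ k}:
g(0) = mex{} = 0
g(1) = mex{} = 0
g(2) = mex{} = 0
g(3) = mex{} = 0
g(4) = mex{0} = 1
g(5) = mex{0} = 1
g(6) = mex{0} = 1
g(7) = mex{0} = 1
g(8) = mex{0,1} = 2
g(9) = mex{0,1} = 2
g(10) = mex{0,1} = 2
So g(10) = 2.

2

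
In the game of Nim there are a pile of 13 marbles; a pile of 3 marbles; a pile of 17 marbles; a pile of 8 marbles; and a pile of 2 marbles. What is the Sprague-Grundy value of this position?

21

Compute the nim-sum pairwise:
13 ⊕ 3 = 14
14 ⊕ 17 = 31
31 ⊕ 8 = 23
23 ⊕ 2 = 21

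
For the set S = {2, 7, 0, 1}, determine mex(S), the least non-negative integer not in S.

3

The values 0, 1, 2 are all present; 3 is the first non-negative integer missing from the set.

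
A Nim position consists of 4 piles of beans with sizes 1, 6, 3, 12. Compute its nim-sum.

8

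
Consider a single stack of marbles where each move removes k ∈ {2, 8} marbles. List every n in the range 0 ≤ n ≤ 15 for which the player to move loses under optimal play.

0, 1, 4, 5, 10, 11, 14, 15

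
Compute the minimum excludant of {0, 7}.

0 is in the set but 1 is not, so the mex is 1.

1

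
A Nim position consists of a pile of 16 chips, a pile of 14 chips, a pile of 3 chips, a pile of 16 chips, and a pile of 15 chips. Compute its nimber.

Bitwise XOR of the heap sizes:
  10000  (16)
  01110  (14)
  00011  (3)
  10000  (16)
  01111  (15)
  -----
  00010  (2)

2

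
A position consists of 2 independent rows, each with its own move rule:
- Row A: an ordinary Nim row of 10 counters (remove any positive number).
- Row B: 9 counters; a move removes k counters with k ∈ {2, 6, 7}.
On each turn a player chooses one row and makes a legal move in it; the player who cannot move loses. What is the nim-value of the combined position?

10

Row A is a plain Nim row of size 10, so its Grundy value is 10.
Build the Grundy sequence for row B with g(k) = mex{g(k−s) : s ∈ {2, 6, 7}, s ≤ k}:
g(0) = mex{} = 0
g(1) = mex{} = 0
g(2) = mex{0} = 1
g(3) = mex{0} = 1
g(4) = mex{1} = 0
g(5) = mex{1} = 0
g(6) = mex{0} = 1
g(7) = mex{0} = 1
g(8) = mex{0,1} = 2
g(9) = mex{1} = 0
So g(9) = 0.
By the Sprague-Grundy theorem, the Grundy value of a sum of independent games is the XOR of the component values.
Combined value = 10 ⊕ 0 = 10.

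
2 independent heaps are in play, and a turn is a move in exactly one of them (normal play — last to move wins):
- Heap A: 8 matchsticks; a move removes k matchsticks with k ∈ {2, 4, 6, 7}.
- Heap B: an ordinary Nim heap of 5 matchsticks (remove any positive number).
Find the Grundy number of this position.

Build the Grundy sequence for heap A with g(k) = mex{g(k−s) : s ∈ {2, 4, 6, 7}, s ≤ k}:
k:     0  1  2  3  4  5  6  7  8
g(k):  0  0  1  1  2  2  3  3  4
So g(8) = 4.
Heap B is a plain Nim heap of size 5, so its Grundy value is 5.
The value of a disjunctive sum is the nim-sum of the parts.
Combined value = 4 XOR 5 = 1.

1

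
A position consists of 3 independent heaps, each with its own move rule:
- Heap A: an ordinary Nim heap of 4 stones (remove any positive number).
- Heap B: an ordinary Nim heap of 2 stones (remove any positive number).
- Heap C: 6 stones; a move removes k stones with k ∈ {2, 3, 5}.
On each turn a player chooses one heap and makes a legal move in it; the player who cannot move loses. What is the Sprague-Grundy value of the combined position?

Heap A is a plain Nim heap of size 4, so its Grundy value is 4.
Heap B is a plain Nim heap of size 2, so its Grundy value is 2.
Grundy values for heap C (subtraction set {2, 3, 5}):
k:     0  1  2  3  4  5  6
g(k):  0  0  1  1  2  2  3
So g(6) = 3.
The value of a disjunctive sum is the nim-sum of the parts.
Combined value = 4 ⊕ 2 ⊕ 3 = 5.

5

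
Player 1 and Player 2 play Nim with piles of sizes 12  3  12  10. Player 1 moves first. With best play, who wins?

Player 1 wins

Write each in binary and XOR column by column:
  1100  (12)
  0011  (3)
  1100  (12)
  1010  (10)
  ----
  1001  (9)
The nim-sum is 9 ≠ 0, so this is an N-position: the player to move can win; Player 1 has a winning move.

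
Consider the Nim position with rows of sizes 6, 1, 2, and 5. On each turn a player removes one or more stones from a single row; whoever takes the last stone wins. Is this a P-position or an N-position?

P-position

Nim-sum: 6 XOR 1 XOR 2 XOR 5 = 0.
The nim-sum is 0, so this is a P-position: the player to move is in a losing position under optimal play.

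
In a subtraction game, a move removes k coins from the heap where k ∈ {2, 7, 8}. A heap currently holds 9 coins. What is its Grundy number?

Grundy values for subtraction set {2, 7, 8}:
g(0) = mex{} = 0
g(1) = mex{} = 0
g(2) = mex{0} = 1
g(3) = mex{0} = 1
g(4) = mex{1} = 0
g(5) = mex{1} = 0
g(6) = mex{0} = 1
g(7) = mex{0} = 1
g(8) = mex{0,1} = 2
g(9) = mex{0,1} = 2
So g(9) = 2.

2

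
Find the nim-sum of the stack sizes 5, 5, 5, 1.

4

Bitwise XOR of the heap sizes:
  101  (5)
  101  (5)
  101  (5)
  001  (1)
  ---
  100  (4)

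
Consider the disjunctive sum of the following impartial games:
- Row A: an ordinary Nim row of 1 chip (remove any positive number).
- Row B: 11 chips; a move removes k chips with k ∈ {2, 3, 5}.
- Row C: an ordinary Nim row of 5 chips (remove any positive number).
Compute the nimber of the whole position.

6

Row A is a plain Nim row of size 1, so its Grundy value is 1.
Build the Grundy sequence for row B with g(k) = mex{g(k−s) : s ∈ {2, 3, 5}, s ≤ k}:
k:     0  1  2  3  4  5  6  7  8  9 10 11
g(k):  0  0  1  1  2  2  3  0  0  1  1  2
So g(11) = 2.
Row C is a plain Nim row of size 5, so its Grundy value is 5.
The value of a disjunctive sum is the nim-sum of the parts.
Combined value = 1 XOR 2 XOR 5 = 6.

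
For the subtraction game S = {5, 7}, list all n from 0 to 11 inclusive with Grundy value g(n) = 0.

Grundy values for subtraction set {5, 7}:
k:     0  1  2  3  4  5  6  7  8  9 10 11
g(k):  0  0  0  0  0  1  1  1  1  1  2  2
The P-positions (g = 0) in 0..11 are 0, 1, 2, 3, 4.

0, 1, 2, 3, 4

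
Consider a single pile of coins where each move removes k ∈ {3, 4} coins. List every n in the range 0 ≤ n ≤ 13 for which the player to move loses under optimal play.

Build the Grundy sequence with g(k) = mex{g(k−s) : s ∈ {3, 4}, s ≤ k}:
k:     0  1  2  3  4  5  6  7  8  9 10 11 12 13
g(k):  0  0  0  1  1  1  2  0  0  0  1  1  1  2
The P-positions (g = 0) in 0..13 are 0, 1, 2, 7, 8, 9.

0, 1, 2, 7, 8, 9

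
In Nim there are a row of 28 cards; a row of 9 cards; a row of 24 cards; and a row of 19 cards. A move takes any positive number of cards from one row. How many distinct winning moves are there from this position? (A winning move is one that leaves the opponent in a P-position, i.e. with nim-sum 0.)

Nim-sum: 28 XOR 9 XOR 24 XOR 19 = 30.
The overall nim-sum is X = 30. A row of size p has a winning move iff p XOR X < p (reduce it to p XOR X).
  28: 28 XOR 30 = 2 < 28 — winning move (to 2).
  9: 9 XOR 30 = 23 ≥ 9 — no move.
  24: 24 XOR 30 = 6 < 24 — winning move (to 6).
  19: 19 XOR 30 = 13 < 19 — winning move (to 13).
That gives 3 winning moves.

3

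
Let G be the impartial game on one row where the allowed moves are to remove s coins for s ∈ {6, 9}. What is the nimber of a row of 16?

0

Compute g(0), g(1), … for moves {6, 9}:
k:     0  1  2  3  4  5  6  7  8  9 10 11 12 13 14 15 16
g(k):  0  0  0  0  0  0  1  1  1  1  1  1  2  2  2  0  0
So g(16) = 0.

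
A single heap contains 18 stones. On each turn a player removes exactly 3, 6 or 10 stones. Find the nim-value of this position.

Grundy values for subtraction set {3, 6, 10}:
k:     0  1  2  3  4  5  6  7  8  9 10 11 12 13 14 15 16 17 18
g(k):  0  0  0  1  1  1  2  2  2  0  3  3  1  0  0  2  1  1  0
So g(18) = 0.

0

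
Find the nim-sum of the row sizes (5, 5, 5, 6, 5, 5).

3

Compute the nim-sum pairwise:
5 XOR 5 = 0
0 XOR 5 = 5
5 XOR 6 = 3
3 XOR 5 = 6
6 XOR 5 = 3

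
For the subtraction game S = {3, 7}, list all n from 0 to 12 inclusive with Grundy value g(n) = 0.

0, 1, 2, 6, 10, 11, 12

Build the Grundy sequence with g(k) = mex{g(k−s) : s ∈ {3, 7}, s ≤ k}:
g(0) = mex{} = 0
g(1) = mex{} = 0
g(2) = mex{} = 0
g(3) = mex{0} = 1
g(4) = mex{0} = 1
g(5) = mex{0} = 1
g(6) = mex{1} = 0
g(7) = mex{0,1} = 2
g(8) = mex{0,1} = 2
g(9) = mex{0} = 1
g(10) = mex{1,2} = 0
g(11) = mex{1,2} = 0
g(12) = mex{1} = 0
The P-positions (g = 0) in 0..12 are 0, 1, 2, 6, 10, 11, 12.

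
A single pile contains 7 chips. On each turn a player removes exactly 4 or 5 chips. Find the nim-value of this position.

Compute g(0), g(1), … for moves {4, 5}:
g(0) = mex{} = 0
g(1) = mex{} = 0
g(2) = mex{} = 0
g(3) = mex{} = 0
g(4) = mex{0} = 1
g(5) = mex{0} = 1
g(6) = mex{0} = 1
g(7) = mex{0} = 1
So g(7) = 1.

1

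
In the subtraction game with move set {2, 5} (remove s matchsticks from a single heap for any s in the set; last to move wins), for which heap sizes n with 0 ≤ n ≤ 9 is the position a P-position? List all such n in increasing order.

0, 1, 4, 7, 8

Compute g(0), g(1), … for moves {2, 5}:
k:     0  1  2  3  4  5  6  7  8  9
g(k):  0  0  1  1  0  2  1  0  0  1
The P-positions (g = 0) in 0..9 are 0, 1, 4, 7, 8.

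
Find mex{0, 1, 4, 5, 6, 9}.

The values 0, 1 are all present; 2 is the first non-negative integer missing from the set.

2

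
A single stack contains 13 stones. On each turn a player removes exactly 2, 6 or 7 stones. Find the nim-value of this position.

0

Grundy values for subtraction set {2, 6, 7}:
k:     0  1  2  3  4  5  6  7  8  9 10 11 12 13
g(k):  0  0  1  1  0  0  1  1  2  0  3  1  2  0
So g(13) = 0.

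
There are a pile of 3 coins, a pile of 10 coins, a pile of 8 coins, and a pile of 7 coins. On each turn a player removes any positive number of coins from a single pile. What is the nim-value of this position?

6

In binary:
  0011  (3)
  1010  (10)
  1000  (8)
  0111  (7)
  ----
  0110  (6)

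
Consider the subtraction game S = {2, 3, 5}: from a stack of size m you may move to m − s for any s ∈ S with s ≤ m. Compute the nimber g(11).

2

Grundy values for subtraction set {2, 3, 5}:
g(0) = mex{} = 0
g(1) = mex{} = 0
g(2) = mex{0} = 1
g(3) = mex{0} = 1
g(4) = mex{0,1} = 2
g(5) = mex{0,1} = 2
g(6) = mex{0,1,2} = 3
g(7) = mex{1,2} = 0
g(8) = mex{1,2,3} = 0
g(9) = mex{0,2,3} = 1
g(10) = mex{0,2} = 1
g(11) = mex{0,1,3} = 2
So g(11) = 2.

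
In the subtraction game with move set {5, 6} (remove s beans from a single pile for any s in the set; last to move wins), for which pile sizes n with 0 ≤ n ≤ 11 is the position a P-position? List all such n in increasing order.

Grundy values for subtraction set {5, 6}:
k:     0  1  2  3  4  5  6  7  8  9 10 11
g(k):  0  0  0  0  0  1  1  1  1  1  2  0
The P-positions (g = 0) in 0..11 are 0, 1, 2, 3, 4, 11.

0, 1, 2, 3, 4, 11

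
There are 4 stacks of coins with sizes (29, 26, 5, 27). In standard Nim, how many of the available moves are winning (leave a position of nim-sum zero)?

Nim-sum: 29 ^ 26 ^ 5 ^ 27 = 25.
The overall nim-sum is X = 25. A stack of size p has a winning move iff p XOR X < p (reduce it to p XOR X).
  29: 29 XOR 25 = 4 < 29 — winning move (to 4).
  26: 26 XOR 25 = 3 < 26 — winning move (to 3).
  5: 5 XOR 25 = 28 ≥ 5 — no move.
  27: 27 XOR 25 = 2 < 27 — winning move (to 2).
That gives 3 winning moves.

3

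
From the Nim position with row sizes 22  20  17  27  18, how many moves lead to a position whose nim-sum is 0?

Compute the nim-sum pairwise:
22 ⊕ 20 = 2
2 ⊕ 17 = 19
19 ⊕ 27 = 8
8 ⊕ 18 = 26
The overall nim-sum is X = 26. A row of size p has a winning move iff p XOR X < p (reduce it to p XOR X).
  22: 22 XOR 26 = 12 < 22 — winning move (to 12).
  20: 20 XOR 26 = 14 < 20 — winning move (to 14).
  17: 17 XOR 26 = 11 < 17 — winning move (to 11).
  27: 27 XOR 26 = 1 < 27 — winning move (to 1).
  18: 18 XOR 26 = 8 < 18 — winning move (to 8).
That gives 5 winning moves.

5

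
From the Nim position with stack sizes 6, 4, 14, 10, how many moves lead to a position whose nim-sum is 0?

3

Compute the nim-sum pairwise:
6 ⊕ 4 = 2
2 ⊕ 14 = 12
12 ⊕ 10 = 6
The overall nim-sum is X = 6. A stack of size p has a winning move iff p XOR X < p (reduce it to p XOR X).
  6: 6 XOR 6 = 0 < 6 — winning move (to 0).
  4: 4 XOR 6 = 2 < 4 — winning move (to 2).
  14: 14 XOR 6 = 8 < 14 — winning move (to 8).
  10: 10 XOR 6 = 12 ≥ 10 — no move.
That gives 3 winning moves.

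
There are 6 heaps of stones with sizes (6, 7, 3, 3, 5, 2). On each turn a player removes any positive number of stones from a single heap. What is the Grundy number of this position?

Nim-sum: 6 ⊕ 7 ⊕ 3 ⊕ 3 ⊕ 5 ⊕ 2 = 6.

6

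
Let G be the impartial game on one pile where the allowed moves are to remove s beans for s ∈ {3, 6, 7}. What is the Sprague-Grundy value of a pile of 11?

0

Build the Grundy sequence with g(k) = mex{g(k−s) : s ∈ {3, 6, 7}, s ≤ k}:
k:     0  1  2  3  4  5  6  7  8  9 10 11
g(k):  0  0  0  1  1  1  2  2  2  3  0  0
So g(11) = 0.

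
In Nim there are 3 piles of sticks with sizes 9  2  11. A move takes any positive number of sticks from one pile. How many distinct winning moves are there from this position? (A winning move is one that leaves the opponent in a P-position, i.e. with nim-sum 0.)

Compute the nim-sum pairwise:
9 ⊕ 2 = 11
11 ⊕ 11 = 0
The nim-sum is already 0, so every move leaves a nonzero nim-sum — there are no winning moves.

0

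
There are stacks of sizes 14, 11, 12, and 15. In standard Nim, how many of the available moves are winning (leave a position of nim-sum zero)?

Nim-sum: 14 ^ 11 ^ 12 ^ 15 = 6.
The overall nim-sum is X = 6. A stack of size p has a winning move iff p XOR X < p (reduce it to p XOR X).
  14: 14 XOR 6 = 8 < 14 — winning move (to 8).
  11: 11 XOR 6 = 13 ≥ 11 — no move.
  12: 12 XOR 6 = 10 < 12 — winning move (to 10).
  15: 15 XOR 6 = 9 < 15 — winning move (to 9).
That gives 3 winning moves.

3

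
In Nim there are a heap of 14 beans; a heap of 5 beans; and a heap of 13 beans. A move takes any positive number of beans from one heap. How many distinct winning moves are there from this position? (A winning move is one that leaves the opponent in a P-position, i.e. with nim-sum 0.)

Compute the nim-sum pairwise:
14 XOR 5 = 11
11 XOR 13 = 6
The overall nim-sum is X = 6. A heap of size p has a winning move iff p XOR X < p (reduce it to p XOR X).
  14: 14 XOR 6 = 8 < 14 — winning move (to 8).
  5: 5 XOR 6 = 3 < 5 — winning move (to 3).
  13: 13 XOR 6 = 11 < 13 — winning move (to 11).
That gives 3 winning moves.

3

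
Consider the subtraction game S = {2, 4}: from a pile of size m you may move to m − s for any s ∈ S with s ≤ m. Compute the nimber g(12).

0

Build the Grundy sequence with g(k) = mex{g(k−s) : s ∈ {2, 4}, s ≤ k}:
k:     0  1  2  3  4  5  6  7  8  9 10 11 12
g(k):  0  0  1  1  2  2  0  0  1  1  2  2  0
So g(12) = 0.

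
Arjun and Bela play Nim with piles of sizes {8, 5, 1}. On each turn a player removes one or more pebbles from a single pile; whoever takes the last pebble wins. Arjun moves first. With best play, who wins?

Arjun wins

Nim-sum: 8 XOR 5 XOR 1 = 12.
The nim-sum is 12 ≠ 0, so this is an N-position: the player to move can win; Arjun has a winning move.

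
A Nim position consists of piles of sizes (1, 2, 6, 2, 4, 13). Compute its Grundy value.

14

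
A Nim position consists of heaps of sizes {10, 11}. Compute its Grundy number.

1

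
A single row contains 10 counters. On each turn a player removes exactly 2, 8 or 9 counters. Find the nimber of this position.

3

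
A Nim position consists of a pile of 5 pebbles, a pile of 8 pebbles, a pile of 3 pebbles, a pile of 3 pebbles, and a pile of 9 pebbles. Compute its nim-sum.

4

Compute the nim-sum pairwise:
5 ^ 8 = 13
13 ^ 3 = 14
14 ^ 3 = 13
13 ^ 9 = 4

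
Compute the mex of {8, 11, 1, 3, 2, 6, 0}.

4

The values 0, 1, 2, 3 are all present; 4 is the first non-negative integer missing from the set.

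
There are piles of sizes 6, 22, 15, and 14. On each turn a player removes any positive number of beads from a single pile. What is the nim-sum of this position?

Compute the nim-sum pairwise:
6 ^ 22 = 16
16 ^ 15 = 31
31 ^ 14 = 17

17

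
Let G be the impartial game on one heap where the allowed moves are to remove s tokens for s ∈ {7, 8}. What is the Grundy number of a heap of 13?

Grundy values for subtraction set {7, 8}:
k:     0  1  2  3  4  5  6  7  8  9 10 11 12 13
g(k):  0  0  0  0  0  0  0  1  1  1  1  1  1  1
So g(13) = 1.

1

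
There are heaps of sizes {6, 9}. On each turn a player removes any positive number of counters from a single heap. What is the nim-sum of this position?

15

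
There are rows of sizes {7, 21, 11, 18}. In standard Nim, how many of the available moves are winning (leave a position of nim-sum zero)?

1

Compute the nim-sum pairwise:
7 ⊕ 21 = 18
18 ⊕ 11 = 25
25 ⊕ 18 = 11
The overall nim-sum is X = 11. A row of size p has a winning move iff p XOR X < p (reduce it to p XOR X).
  7: 7 XOR 11 = 12 ≥ 7 — no move.
  21: 21 XOR 11 = 30 ≥ 21 — no move.
  11: 11 XOR 11 = 0 < 11 — winning move (to 0).
  18: 18 XOR 11 = 25 ≥ 18 — no move.
That gives 1 winning move.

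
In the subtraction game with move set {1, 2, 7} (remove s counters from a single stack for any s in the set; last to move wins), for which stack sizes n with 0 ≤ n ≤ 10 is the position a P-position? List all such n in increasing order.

0, 3, 6, 9

Compute g(0), g(1), … for moves {1, 2, 7}:
g(0) = mex{} = 0
g(1) = mex{0} = 1
g(2) = mex{0,1} = 2
g(3) = mex{1,2} = 0
g(4) = mex{0,2} = 1
g(5) = mex{0,1} = 2
g(6) = mex{1,2} = 0
g(7) = mex{0,2} = 1
g(8) = mex{0,1} = 2
g(9) = mex{1,2} = 0
g(10) = mex{0,2} = 1
The P-positions (g = 0) in 0..10 are 0, 3, 6, 9.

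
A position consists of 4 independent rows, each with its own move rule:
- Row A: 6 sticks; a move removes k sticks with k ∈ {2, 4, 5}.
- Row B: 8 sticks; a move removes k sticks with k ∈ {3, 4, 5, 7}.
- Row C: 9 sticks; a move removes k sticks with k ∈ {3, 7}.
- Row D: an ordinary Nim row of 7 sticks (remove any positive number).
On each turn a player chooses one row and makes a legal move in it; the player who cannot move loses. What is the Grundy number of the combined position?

Build the Grundy sequence for row A with g(k) = mex{g(k−s) : s ∈ {2, 4, 5}, s ≤ k}:
g(0) = mex{} = 0
g(1) = mex{} = 0
g(2) = mex{0} = 1
g(3) = mex{0} = 1
g(4) = mex{0,1} = 2
g(5) = mex{0,1} = 2
g(6) = mex{0,1,2} = 3
So g(6) = 3.
For row B, compute g(0), g(1), … with moves {3, 4, 5, 7}:
k:     0  1  2  3  4  5  6  7  8
g(k):  0  0  0  1  1  1  2  2  2
So g(8) = 2.
Grundy values for row C (subtraction set {3, 7}):
g(0) = mex{} = 0
g(1) = mex{} = 0
g(2) = mex{} = 0
g(3) = mex{0} = 1
g(4) = mex{0} = 1
g(5) = mex{0} = 1
g(6) = mex{1} = 0
g(7) = mex{0,1} = 2
g(8) = mex{0,1} = 2
g(9) = mex{0} = 1
So g(9) = 1.
Row D is a plain Nim row of size 7, so its Grundy value is 7.
By the Sprague-Grundy theorem, the Grundy value of a sum of independent games is the XOR of the component values.
Combined value = 3 ⊕ 2 ⊕ 1 ⊕ 7 = 7.

7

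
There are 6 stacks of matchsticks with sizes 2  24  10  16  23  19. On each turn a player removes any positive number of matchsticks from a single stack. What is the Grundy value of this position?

4

Write each in binary and XOR column by column:
  00010  (2)
  11000  (24)
  01010  (10)
  10000  (16)
  10111  (23)
  10011  (19)
  -----
  00100  (4)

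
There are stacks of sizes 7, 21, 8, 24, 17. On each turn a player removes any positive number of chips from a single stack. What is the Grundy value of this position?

Write each in binary and XOR column by column:
  00111  (7)
  10101  (21)
  01000  (8)
  11000  (24)
  10001  (17)
  -----
  10011  (19)

19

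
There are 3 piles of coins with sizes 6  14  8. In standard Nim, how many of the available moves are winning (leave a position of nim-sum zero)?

0

Nim-sum: 6 ⊕ 14 ⊕ 8 = 0.
The nim-sum is already 0, so every move leaves a nonzero nim-sum — there are no winning moves.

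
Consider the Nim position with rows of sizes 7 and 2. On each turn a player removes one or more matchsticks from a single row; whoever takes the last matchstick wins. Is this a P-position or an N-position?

N-position

In binary:
  111  (7)
  010  (2)
  ---
  101  (5)
The nim-sum is 5 ≠ 0, so this is an N-position: the player to move can win.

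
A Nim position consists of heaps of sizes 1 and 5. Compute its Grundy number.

4

In binary:
  001  (1)
  101  (5)
  ---
  100  (4)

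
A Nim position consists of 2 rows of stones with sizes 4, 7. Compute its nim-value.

In binary:
  100  (4)
  111  (7)
  ---
  011  (3)

3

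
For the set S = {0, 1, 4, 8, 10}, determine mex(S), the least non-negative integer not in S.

The values 0, 1 are all present; 2 is the first non-negative integer missing from the set.

2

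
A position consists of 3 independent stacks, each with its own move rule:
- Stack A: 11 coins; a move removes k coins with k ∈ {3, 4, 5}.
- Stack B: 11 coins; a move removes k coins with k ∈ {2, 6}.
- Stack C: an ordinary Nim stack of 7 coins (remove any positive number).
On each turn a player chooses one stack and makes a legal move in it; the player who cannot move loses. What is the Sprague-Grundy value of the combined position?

7

Build the Grundy sequence for stack A with g(k) = mex{g(k−s) : s ∈ {3, 4, 5}, s ≤ k}:
g(0) = mex{} = 0
g(1) = mex{} = 0
g(2) = mex{} = 0
g(3) = mex{0} = 1
g(4) = mex{0} = 1
g(5) = mex{0} = 1
g(6) = mex{0,1} = 2
g(7) = mex{0,1} = 2
g(8) = mex{1} = 0
g(9) = mex{1,2} = 0
g(10) = mex{1,2} = 0
g(11) = mex{0,2} = 1
So g(11) = 1.
Grundy values for stack B (subtraction set {2, 6}):
k:     0  1  2  3  4  5  6  7  8  9 10 11
g(k):  0  0  1  1  0  0  1  1  0  0  1  1
So g(11) = 1.
Stack C is a plain Nim stack of size 7, so its Grundy value is 7.
The value of a disjunctive sum is the nim-sum of the parts.
Combined value = 1 ⊕ 1 ⊕ 7 = 7.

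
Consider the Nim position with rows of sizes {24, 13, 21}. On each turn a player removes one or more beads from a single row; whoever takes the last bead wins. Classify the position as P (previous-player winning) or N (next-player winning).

Nim-sum: 24 ⊕ 13 ⊕ 21 = 0.
The nim-sum is 0, so this is a P-position: the player to move is in a losing position under optimal play.

P-position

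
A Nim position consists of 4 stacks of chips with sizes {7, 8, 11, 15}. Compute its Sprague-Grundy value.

11

In binary:
  0111  (7)
  1000  (8)
  1011  (11)
  1111  (15)
  ----
  1011  (11)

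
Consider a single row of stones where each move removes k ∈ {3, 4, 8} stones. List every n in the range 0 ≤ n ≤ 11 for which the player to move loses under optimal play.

0, 1, 2, 7

Compute g(0), g(1), … for moves {3, 4, 8}:
k:     0  1  2  3  4  5  6  7  8  9 10 11
g(k):  0  0  0  1  1  1  2  0  2  3  1  3
The P-positions (g = 0) in 0..11 are 0, 1, 2, 7.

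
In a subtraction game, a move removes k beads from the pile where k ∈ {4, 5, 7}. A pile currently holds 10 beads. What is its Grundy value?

Compute g(0), g(1), … for moves {4, 5, 7}:
g(0) = mex{} = 0
g(1) = mex{} = 0
g(2) = mex{} = 0
g(3) = mex{} = 0
g(4) = mex{0} = 1
g(5) = mex{0} = 1
g(6) = mex{0} = 1
g(7) = mex{0} = 1
g(8) = mex{0,1} = 2
g(9) = mex{0,1} = 2
g(10) = mex{0,1} = 2
So g(10) = 2.

2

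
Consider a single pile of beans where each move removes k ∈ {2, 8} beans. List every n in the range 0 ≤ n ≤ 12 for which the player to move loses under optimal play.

Compute g(0), g(1), … for moves {2, 8}:
g(0) = mex{} = 0
g(1) = mex{} = 0
g(2) = mex{0} = 1
g(3) = mex{0} = 1
g(4) = mex{1} = 0
g(5) = mex{1} = 0
g(6) = mex{0} = 1
g(7) = mex{0} = 1
g(8) = mex{0,1} = 2
g(9) = mex{0,1} = 2
g(10) = mex{1,2} = 0
g(11) = mex{1,2} = 0
g(12) = mex{0} = 1
The P-positions (g = 0) in 0..12 are 0, 1, 4, 5, 10, 11.

0, 1, 4, 5, 10, 11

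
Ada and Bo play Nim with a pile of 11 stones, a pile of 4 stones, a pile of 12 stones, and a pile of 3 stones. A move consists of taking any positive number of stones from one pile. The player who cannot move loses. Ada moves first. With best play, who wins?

Bo wins

Compute the nim-sum pairwise:
11 ⊕ 4 = 15
15 ⊕ 12 = 3
3 ⊕ 3 = 0
The nim-sum is 0, so this is a P-position: the player to move is in a losing position under optimal play; Ada is about to move from it and so loses — Bo wins.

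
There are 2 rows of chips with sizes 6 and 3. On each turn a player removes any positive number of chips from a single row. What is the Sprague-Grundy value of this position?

5

Bitwise XOR of the heap sizes:
  110  (6)
  011  (3)
  ---
  101  (5)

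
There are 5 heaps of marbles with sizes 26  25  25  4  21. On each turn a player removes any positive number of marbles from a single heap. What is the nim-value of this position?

Nim-sum: 26 ⊕ 25 ⊕ 25 ⊕ 4 ⊕ 21 = 11.

11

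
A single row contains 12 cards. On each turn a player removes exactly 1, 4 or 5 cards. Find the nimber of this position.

2

Grundy values for subtraction set {1, 4, 5}:
k:     0  1  2  3  4  5  6  7  8  9 10 11 12
g(k):  0  1  0  1  2  3  2  3  0  1  0  1  2
So g(12) = 2.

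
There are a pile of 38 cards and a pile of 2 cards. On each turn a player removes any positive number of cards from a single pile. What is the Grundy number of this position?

36

Nim-sum: 38 ⊕ 2 = 36.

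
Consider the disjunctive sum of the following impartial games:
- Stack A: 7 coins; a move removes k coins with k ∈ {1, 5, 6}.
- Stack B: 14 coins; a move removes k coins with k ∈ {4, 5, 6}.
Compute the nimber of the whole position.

For stack A, compute g(0), g(1), … with moves {1, 5, 6}:
k:     0  1  2  3  4  5  6  7
g(k):  0  1  0  1  0  1  2  3
So g(7) = 3.
Grundy values for stack B (subtraction set {4, 5, 6}):
k:     0  1  2  3  4  5  6  7  8  9 10 11 12 13 14
g(k):  0  0  0  0  1  1  1  1  2  2  0  0  0  0  1
So g(14) = 1.
By the Sprague-Grundy theorem, the Grundy value of a sum of independent games is the XOR of the component values.
Combined value = 3 ⊕ 1 = 2.

2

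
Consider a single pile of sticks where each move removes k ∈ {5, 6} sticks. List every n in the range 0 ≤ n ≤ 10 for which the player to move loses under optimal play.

0, 1, 2, 3, 4

Build the Grundy sequence with g(k) = mex{g(k−s) : s ∈ {5, 6}, s ≤ k}:
g(0) = mex{} = 0
g(1) = mex{} = 0
g(2) = mex{} = 0
g(3) = mex{} = 0
g(4) = mex{} = 0
g(5) = mex{0} = 1
g(6) = mex{0} = 1
g(7) = mex{0} = 1
g(8) = mex{0} = 1
g(9) = mex{0} = 1
g(10) = mex{0,1} = 2
The P-positions (g = 0) in 0..10 are 0, 1, 2, 3, 4.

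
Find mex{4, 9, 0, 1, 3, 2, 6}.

5

The values 0, 1, 2, 3, 4 are all present; 5 is the first non-negative integer missing from the set.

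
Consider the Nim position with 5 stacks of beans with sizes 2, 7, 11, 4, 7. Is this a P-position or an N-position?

N-position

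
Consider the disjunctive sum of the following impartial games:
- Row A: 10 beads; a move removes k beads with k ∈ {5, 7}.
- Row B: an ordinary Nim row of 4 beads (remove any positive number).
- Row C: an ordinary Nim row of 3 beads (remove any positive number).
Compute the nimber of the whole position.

Grundy values for row A (subtraction set {5, 7}):
g(0) = mex{} = 0
g(1) = mex{} = 0
g(2) = mex{} = 0
g(3) = mex{} = 0
g(4) = mex{} = 0
g(5) = mex{0} = 1
g(6) = mex{0} = 1
g(7) = mex{0} = 1
g(8) = mex{0} = 1
g(9) = mex{0} = 1
g(10) = mex{0,1} = 2
So g(10) = 2.
Row B is a plain Nim row of size 4, so its Grundy value is 4.
Row C is a plain Nim row of size 3, so its Grundy value is 3.
The value of a disjunctive sum is the nim-sum of the parts.
Combined value = 2 XOR 4 XOR 3 = 5.

5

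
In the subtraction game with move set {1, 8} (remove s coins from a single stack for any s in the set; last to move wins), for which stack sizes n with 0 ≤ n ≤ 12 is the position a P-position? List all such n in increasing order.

0, 2, 4, 6, 9, 11

Compute g(0), g(1), … for moves {1, 8}:
g(0) = mex{} = 0
g(1) = mex{0} = 1
g(2) = mex{1} = 0
g(3) = mex{0} = 1
g(4) = mex{1} = 0
g(5) = mex{0} = 1
g(6) = mex{1} = 0
g(7) = mex{0} = 1
g(8) = mex{0,1} = 2
g(9) = mex{1,2} = 0
g(10) = mex{0} = 1
g(11) = mex{1} = 0
g(12) = mex{0} = 1
The P-positions (g = 0) in 0..12 are 0, 2, 4, 6, 9, 11.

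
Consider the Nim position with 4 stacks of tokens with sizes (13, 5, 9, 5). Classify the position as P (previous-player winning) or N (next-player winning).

Compute the nim-sum pairwise:
13 ⊕ 5 = 8
8 ⊕ 9 = 1
1 ⊕ 5 = 4
The nim-sum is 4 ≠ 0, so this is an N-position: the player to move can win.

N-position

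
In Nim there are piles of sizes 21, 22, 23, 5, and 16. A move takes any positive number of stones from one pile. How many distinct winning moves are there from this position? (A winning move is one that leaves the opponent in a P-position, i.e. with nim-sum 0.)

3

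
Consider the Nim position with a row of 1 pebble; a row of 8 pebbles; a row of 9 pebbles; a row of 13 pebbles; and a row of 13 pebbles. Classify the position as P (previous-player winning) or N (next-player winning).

P-position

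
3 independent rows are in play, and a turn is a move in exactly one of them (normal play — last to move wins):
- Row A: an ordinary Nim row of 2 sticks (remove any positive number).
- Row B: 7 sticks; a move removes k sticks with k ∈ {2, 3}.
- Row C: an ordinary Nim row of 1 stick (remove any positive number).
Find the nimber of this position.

Row A is a plain Nim row of size 2, so its Grundy value is 2.
Build the Grundy sequence for row B with g(k) = mex{g(k−s) : s ∈ {2, 3}, s ≤ k}:
g(0) = mex{} = 0
g(1) = mex{} = 0
g(2) = mex{0} = 1
g(3) = mex{0} = 1
g(4) = mex{0,1} = 2
g(5) = mex{1} = 0
g(6) = mex{1,2} = 0
g(7) = mex{0,2} = 1
So g(7) = 1.
Row C is a plain Nim row of size 1, so its Grundy value is 1.
The value of a disjunctive sum is the nim-sum of the parts.
Combined value = 2 XOR 1 XOR 1 = 2.

2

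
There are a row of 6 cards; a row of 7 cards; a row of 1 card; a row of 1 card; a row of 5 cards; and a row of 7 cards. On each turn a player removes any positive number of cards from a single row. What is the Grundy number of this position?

3

Nim-sum: 6 XOR 7 XOR 1 XOR 1 XOR 5 XOR 7 = 3.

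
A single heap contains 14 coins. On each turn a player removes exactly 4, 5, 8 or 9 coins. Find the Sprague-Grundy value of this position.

0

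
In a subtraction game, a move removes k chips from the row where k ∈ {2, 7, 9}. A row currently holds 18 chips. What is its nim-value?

1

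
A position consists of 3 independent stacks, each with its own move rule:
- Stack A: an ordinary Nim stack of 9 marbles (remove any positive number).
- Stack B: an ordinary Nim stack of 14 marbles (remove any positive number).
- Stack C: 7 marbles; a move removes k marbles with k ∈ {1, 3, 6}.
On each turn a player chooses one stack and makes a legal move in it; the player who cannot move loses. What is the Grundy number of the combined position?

Stack A is a plain Nim stack of size 9, so its Grundy value is 9.
Stack B is a plain Nim stack of size 14, so its Grundy value is 14.
For stack C, compute g(0), g(1), … with moves {1, 3, 6}:
g(0) = mex{} = 0
g(1) = mex{0} = 1
g(2) = mex{1} = 0
g(3) = mex{0} = 1
g(4) = mex{1} = 0
g(5) = mex{0} = 1
g(6) = mex{0,1} = 2
g(7) = mex{0,1,2} = 3
So g(7) = 3.
The value of a disjunctive sum is the nim-sum of the parts.
Combined value = 9 ⊕ 14 ⊕ 3 = 4.

4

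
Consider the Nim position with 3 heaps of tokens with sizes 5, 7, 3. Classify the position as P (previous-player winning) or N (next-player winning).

N-position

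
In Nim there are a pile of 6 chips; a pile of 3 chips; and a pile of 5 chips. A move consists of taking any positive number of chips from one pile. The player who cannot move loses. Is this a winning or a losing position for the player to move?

Losing position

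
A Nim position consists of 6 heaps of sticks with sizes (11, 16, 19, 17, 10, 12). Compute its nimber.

31

Nim-sum: 11 XOR 16 XOR 19 XOR 17 XOR 10 XOR 12 = 31.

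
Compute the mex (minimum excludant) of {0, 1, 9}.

2

The values 0, 1 are all present; 2 is the first non-negative integer missing from the set.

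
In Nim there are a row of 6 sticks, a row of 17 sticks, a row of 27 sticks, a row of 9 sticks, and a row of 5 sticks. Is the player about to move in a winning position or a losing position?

Nim-sum: 6 ^ 17 ^ 27 ^ 9 ^ 5 = 0.
The nim-sum is 0, so this is a P-position: the player to move is in a losing position under optimal play.

Losing position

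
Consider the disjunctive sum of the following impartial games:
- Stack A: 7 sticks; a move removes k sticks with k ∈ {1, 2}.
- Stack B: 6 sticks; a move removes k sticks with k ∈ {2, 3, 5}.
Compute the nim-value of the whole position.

2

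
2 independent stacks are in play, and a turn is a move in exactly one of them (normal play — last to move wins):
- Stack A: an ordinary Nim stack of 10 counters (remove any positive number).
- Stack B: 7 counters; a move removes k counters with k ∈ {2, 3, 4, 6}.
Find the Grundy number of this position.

Stack A is a plain Nim stack of size 10, so its Grundy value is 10.
Grundy values for stack B (subtraction set {2, 3, 4, 6}):
k:     0  1  2  3  4  5  6  7
g(k):  0  0  1  1  2  2  3  3
So g(7) = 3.
By the Sprague-Grundy theorem, the Grundy value of a sum of independent games is the XOR of the component values.
Combined value = 10 ⊕ 3 = 9.

9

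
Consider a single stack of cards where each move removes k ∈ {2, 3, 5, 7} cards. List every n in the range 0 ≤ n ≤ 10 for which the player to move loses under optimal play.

0, 1, 9, 10

Grundy values for subtraction set {2, 3, 5, 7}:
k:     0  1  2  3  4  5  6  7  8  9 10
g(k):  0  0  1  1  2  2  3  3  4  0  0
The P-positions (g = 0) in 0..10 are 0, 1, 9, 10.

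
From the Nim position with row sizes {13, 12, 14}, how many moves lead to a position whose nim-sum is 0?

Nim-sum: 13 ^ 12 ^ 14 = 15.
The overall nim-sum is X = 15. A row of size p has a winning move iff p XOR X < p (reduce it to p XOR X).
  13: 13 XOR 15 = 2 < 13 — winning move (to 2).
  12: 12 XOR 15 = 3 < 12 — winning move (to 3).
  14: 14 XOR 15 = 1 < 14 — winning move (to 1).
That gives 3 winning moves.

3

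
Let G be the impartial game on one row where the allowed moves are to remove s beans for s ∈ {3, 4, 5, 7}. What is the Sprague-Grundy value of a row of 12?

0

Build the Grundy sequence with g(k) = mex{g(k−s) : s ∈ {3, 4, 5, 7}, s ≤ k}:
g(0) = mex{} = 0
g(1) = mex{} = 0
g(2) = mex{} = 0
g(3) = mex{0} = 1
g(4) = mex{0} = 1
g(5) = mex{0} = 1
g(6) = mex{0,1} = 2
g(7) = mex{0,1} = 2
g(8) = mex{0,1} = 2
g(9) = mex{0,1,2} = 3
g(10) = mex{1,2} = 0
g(11) = mex{1,2} = 0
g(12) = mex{1,2,3} = 0
So g(12) = 0.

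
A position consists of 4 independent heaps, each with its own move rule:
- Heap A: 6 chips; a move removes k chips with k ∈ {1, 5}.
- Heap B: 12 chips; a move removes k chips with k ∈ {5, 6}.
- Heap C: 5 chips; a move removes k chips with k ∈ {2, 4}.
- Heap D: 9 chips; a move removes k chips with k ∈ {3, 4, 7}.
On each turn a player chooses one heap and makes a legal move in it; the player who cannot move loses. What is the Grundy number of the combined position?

Grundy values for heap A (subtraction set {1, 5}):
k:     0  1  2  3  4  5  6
g(k):  0  1  0  1  0  1  0
So g(6) = 0.
Build the Grundy sequence for heap B with g(k) = mex{g(k−s) : s ∈ {5, 6}, s ≤ k}:
k:     0  1  2  3  4  5  6  7  8  9 10 11 12
g(k):  0  0  0  0  0  1  1  1  1  1  2  0  0
So g(12) = 0.
Build the Grundy sequence for heap C with g(k) = mex{g(k−s) : s ∈ {2, 4}, s ≤ k}:
k:     0  1  2  3  4  5
g(k):  0  0  1  1  2  2
So g(5) = 2.
For heap D, compute g(0), g(1), … with moves {3, 4, 7}:
k:     0  1  2  3  4  5  6  7  8  9
g(k):  0  0  0  1  1  1  2  2  2  3
So g(9) = 3.
The value of a disjunctive sum is the nim-sum of the parts.
Combined value = 0 XOR 0 XOR 2 XOR 3 = 1.

1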